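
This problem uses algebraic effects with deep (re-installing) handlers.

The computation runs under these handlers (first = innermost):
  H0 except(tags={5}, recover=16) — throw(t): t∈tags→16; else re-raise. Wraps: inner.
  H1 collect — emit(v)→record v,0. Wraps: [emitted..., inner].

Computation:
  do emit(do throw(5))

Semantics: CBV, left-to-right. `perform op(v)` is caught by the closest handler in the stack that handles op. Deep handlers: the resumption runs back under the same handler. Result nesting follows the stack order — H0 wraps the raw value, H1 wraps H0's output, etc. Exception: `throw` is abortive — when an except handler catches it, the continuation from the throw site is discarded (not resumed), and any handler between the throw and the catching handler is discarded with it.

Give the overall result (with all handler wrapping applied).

Step-by-step:
throw(5) @ H0 caught ⇒ 16
H1 returns [16]
= [16]

Answer: [16]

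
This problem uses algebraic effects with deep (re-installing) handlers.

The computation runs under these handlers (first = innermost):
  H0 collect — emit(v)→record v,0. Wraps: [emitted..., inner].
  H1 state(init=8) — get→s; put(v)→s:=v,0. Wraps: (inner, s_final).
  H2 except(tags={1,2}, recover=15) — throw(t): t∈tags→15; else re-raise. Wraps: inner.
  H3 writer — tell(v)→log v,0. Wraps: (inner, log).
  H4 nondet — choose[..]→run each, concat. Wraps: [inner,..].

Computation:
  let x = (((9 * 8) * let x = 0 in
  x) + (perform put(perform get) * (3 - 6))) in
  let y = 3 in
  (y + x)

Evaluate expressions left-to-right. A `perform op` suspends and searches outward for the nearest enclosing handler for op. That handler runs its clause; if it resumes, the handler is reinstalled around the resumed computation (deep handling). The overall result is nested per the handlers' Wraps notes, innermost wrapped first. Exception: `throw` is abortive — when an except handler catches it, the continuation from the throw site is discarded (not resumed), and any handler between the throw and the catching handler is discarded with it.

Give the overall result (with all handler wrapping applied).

Working:
get @ H1 ⇒ 8
put(8) @ H1 ⇒ s:=8
H0 returns [3]
H1 returns ([3], 8)
H2 returns ([3], 8)
H3 returns (([3], 8), ())
H4 returns [(([3], 8), ())]
= [(([3], 8), ())]

Answer: [(([3], 8), ())]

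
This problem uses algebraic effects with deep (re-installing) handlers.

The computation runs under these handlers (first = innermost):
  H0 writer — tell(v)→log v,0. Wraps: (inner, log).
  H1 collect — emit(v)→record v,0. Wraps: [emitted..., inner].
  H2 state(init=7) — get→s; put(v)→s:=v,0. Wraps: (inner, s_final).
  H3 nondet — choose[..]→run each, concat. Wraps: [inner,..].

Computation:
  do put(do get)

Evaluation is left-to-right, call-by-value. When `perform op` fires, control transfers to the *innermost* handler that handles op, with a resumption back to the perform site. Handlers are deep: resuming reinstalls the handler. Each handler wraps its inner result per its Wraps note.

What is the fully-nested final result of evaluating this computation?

Answer: [([(0, ())], 7)]

Evaluation trace:
get @ H2 ⇒ 7
put(7) @ H2 ⇒ s:=7
H0 returns (0, ())
H1 returns [(0, ())]
H2 returns ([(0, ())], 7)
H3 returns [([(0, ())], 7)]
= [([(0, ())], 7)]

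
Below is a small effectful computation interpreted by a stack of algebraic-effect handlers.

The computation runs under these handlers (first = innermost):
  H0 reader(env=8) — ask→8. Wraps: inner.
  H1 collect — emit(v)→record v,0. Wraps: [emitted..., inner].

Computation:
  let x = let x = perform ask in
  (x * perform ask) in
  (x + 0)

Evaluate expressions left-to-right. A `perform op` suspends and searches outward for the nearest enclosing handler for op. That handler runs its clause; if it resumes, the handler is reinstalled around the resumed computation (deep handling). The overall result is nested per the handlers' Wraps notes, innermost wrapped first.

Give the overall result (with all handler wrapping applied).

Answer: [64]

Working:
ask @ H0 ⇒ 8
ask @ H0 ⇒ 8
H0 returns 64
H1 returns [64]
= [64]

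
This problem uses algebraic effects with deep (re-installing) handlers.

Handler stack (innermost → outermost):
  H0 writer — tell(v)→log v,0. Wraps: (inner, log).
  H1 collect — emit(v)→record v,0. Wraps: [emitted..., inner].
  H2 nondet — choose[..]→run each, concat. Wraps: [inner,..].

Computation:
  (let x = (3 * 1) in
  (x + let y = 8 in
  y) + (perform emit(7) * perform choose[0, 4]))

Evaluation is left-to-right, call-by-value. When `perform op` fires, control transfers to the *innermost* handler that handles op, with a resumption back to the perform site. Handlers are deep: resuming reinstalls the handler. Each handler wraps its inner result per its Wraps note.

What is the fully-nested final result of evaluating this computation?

Answer: [[7, (11, ())], [7, (11, ())]]

Step-by-step:
emit(7) @ H1 ⇒ out+=7
choose[0, 4] @ H2
  branch[0] choose=0:
    H0 returns (11, ())
    H1 returns [7, (11, ())]
    H2 returns [[7, (11, ())]]
  branch[1] choose=4:
    H0 returns (11, ())
    H1 returns [7, (11, ())]
    H2 returns [[7, (11, ())]]
= [[7, (11, ())], [7, (11, ())]]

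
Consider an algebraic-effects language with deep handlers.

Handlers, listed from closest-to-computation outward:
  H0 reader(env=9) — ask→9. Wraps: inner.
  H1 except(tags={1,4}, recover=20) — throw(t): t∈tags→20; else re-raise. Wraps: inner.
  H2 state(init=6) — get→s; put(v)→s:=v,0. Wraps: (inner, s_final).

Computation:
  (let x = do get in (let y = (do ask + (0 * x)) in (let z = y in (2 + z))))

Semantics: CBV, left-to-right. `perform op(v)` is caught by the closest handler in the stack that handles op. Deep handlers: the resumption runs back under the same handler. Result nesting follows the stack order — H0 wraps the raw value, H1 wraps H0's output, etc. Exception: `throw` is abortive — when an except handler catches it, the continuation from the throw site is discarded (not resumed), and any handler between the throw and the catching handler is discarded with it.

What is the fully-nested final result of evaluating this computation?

Answer: (11, 6)

Step-by-step:
get @ H2 ⇒ 6
ask @ H0 ⇒ 9
H0 returns 11
H1 returns 11
H2 returns (11, 6)
= (11, 6)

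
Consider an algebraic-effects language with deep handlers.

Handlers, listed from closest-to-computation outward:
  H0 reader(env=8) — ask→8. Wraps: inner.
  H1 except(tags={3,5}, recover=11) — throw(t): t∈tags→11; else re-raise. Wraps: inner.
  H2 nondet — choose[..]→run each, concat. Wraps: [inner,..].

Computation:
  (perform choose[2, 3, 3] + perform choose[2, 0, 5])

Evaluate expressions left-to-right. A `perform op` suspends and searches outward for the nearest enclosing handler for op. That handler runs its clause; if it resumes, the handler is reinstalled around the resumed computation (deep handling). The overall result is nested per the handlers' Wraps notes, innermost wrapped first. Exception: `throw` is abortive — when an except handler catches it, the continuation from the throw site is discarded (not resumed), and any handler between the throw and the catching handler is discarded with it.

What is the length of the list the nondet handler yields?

Answer: 9

Step-by-step:
choose[2, 3, 3] @ H2
  branch[0] choose=2:
    choose[2, 0, 5] @ H2
      branch[0] choose=2:
        H0 returns 4
        H1 returns 4
        H2 returns [4]
      branch[1] choose=0:
        H0 returns 2
        H1 returns 2
        H2 returns [2]
      branch[2] choose=5:
        H0 returns 7
        H1 returns 7
        H2 returns [7]
  branch[1] choose=3:
    choose[2, 0, 5] @ H2
      branch[0] choose=2:
        H0 returns 5
        H1 returns 5
        H2 returns [5]
      branch[1] choose=0:
        H0 returns 3
        H1 returns 3
        H2 returns [3]
      branch[2] choose=5:
        H0 returns 8
        H1 returns 8
        H2 returns [8]
  branch[2] choose=3:
    choose[2, 0, 5] @ H2
      branch[0] choose=2:
        H0 returns 5
        H1 returns 5
        H2 returns [5]
      branch[1] choose=0:
        H0 returns 3
        H1 returns 3
        H2 returns [3]
      branch[2] choose=5:
        H0 returns 8
        H1 returns 8
        H2 returns [8]
= [4, 2, 7, 5, 3, 8, 5, 3, 8]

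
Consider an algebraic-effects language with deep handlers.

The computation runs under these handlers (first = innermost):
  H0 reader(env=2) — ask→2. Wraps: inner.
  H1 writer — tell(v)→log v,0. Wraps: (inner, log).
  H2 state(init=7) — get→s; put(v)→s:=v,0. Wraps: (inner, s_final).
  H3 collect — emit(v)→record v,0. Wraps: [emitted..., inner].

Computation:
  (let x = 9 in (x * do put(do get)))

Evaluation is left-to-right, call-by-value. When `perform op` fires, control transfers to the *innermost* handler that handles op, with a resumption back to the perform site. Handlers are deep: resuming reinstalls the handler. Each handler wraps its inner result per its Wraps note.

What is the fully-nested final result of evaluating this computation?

Answer: [((0, ()), 7)]

Evaluation trace:
get @ H2 ⇒ 7
put(7) @ H2 ⇒ s:=7
H0 returns 0
H1 returns (0, ())
H2 returns ((0, ()), 7)
H3 returns [((0, ()), 7)]
= [((0, ()), 7)]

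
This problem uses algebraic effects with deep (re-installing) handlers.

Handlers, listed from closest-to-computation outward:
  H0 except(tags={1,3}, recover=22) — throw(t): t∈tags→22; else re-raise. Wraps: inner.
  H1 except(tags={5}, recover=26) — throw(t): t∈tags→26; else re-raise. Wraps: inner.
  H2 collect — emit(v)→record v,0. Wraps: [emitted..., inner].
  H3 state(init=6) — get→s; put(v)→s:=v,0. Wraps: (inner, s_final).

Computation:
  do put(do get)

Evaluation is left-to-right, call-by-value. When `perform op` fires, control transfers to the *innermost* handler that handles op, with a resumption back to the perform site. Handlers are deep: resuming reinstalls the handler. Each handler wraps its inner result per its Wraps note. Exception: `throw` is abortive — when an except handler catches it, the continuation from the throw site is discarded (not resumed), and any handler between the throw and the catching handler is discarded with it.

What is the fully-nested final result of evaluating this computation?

Answer: ([0], 6)

Step-by-step:
get @ H3 ⇒ 6
put(6) @ H3 ⇒ s:=6
H0 returns 0
H1 returns 0
H2 returns [0]
H3 returns ([0], 6)
= ([0], 6)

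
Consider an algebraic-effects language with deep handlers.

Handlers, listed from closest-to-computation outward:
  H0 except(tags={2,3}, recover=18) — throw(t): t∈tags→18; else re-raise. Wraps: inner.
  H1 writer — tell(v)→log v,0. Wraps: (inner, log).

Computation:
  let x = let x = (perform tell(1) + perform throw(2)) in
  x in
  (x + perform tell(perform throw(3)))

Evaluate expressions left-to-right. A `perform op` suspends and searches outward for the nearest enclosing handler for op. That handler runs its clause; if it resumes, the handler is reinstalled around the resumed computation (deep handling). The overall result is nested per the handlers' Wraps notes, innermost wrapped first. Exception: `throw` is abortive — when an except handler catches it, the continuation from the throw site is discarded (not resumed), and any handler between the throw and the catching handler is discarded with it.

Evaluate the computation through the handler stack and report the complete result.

Evaluation trace:
tell(1) @ H1 ⇒ log+=1
throw(2) @ H0 caught ⇒ 18
H1 returns (18, (1))
= (18, (1))

Answer: (18, (1))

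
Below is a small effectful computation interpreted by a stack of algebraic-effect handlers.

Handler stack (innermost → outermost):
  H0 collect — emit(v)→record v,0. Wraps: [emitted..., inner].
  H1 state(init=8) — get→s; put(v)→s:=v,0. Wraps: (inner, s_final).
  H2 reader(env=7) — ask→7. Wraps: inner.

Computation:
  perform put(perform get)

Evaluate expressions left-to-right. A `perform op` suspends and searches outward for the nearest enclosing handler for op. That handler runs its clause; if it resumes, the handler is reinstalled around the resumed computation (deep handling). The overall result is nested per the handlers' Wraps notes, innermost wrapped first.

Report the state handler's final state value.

Working:
get @ H1 ⇒ 8
put(8) @ H1 ⇒ s:=8
H0 returns [0]
H1 returns ([0], 8)
H2 returns ([0], 8)
= ([0], 8)

Answer: 8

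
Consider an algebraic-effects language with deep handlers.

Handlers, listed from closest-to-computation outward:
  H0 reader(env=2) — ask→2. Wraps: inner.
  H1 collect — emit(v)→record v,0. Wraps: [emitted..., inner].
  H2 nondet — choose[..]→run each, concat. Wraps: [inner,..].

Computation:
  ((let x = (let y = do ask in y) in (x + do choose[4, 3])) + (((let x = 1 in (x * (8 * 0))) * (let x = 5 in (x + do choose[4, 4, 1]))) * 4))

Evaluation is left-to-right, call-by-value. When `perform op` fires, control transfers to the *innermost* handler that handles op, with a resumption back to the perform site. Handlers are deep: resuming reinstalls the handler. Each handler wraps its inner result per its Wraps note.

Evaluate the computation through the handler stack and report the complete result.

Answer: [[6], [6], [6], [5], [5], [5]]

Working:
ask @ H0 ⇒ 2
choose[4, 3] @ H2
  branch[0] choose=4:
    choose[4, 4, 1] @ H2
      branch[0] choose=4:
        H0 returns 6
        H1 returns [6]
        H2 returns [[6]]
      branch[1] choose=4:
        H0 returns 6
        H1 returns [6]
        H2 returns [[6]]
      branch[2] choose=1:
        H0 returns 6
        H1 returns [6]
        H2 returns [[6]]
  branch[1] choose=3:
    choose[4, 4, 1] @ H2
      branch[0] choose=4:
        H0 returns 5
        H1 returns [5]
        H2 returns [[5]]
      branch[1] choose=4:
        H0 returns 5
        H1 returns [5]
        H2 returns [[5]]
      branch[2] choose=1:
        H0 returns 5
        H1 returns [5]
        H2 returns [[5]]
= [[6], [6], [6], [5], [5], [5]]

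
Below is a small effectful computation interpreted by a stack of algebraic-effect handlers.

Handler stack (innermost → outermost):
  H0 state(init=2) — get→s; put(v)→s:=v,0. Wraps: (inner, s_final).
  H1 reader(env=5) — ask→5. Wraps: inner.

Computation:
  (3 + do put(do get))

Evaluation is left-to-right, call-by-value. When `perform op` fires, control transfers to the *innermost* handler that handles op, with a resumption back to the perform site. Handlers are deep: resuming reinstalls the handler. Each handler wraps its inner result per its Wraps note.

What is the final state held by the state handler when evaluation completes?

Evaluation trace:
get @ H0 ⇒ 2
put(2) @ H0 ⇒ s:=2
H0 returns (3, 2)
H1 returns (3, 2)
= (3, 2)

Answer: 2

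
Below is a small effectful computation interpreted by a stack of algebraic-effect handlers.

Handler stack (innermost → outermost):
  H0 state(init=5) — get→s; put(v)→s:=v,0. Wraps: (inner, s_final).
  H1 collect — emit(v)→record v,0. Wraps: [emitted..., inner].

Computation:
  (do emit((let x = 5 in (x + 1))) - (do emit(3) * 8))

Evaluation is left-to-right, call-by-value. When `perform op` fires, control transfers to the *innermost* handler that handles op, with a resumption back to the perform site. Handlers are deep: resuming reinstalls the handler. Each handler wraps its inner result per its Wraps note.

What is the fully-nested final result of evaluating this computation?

Evaluation trace:
emit(6) @ H1 ⇒ out+=6
emit(3) @ H1 ⇒ out+=3
H0 returns (0, 5)
H1 returns [6, 3, (0, 5)]
= [6, 3, (0, 5)]

Answer: [6, 3, (0, 5)]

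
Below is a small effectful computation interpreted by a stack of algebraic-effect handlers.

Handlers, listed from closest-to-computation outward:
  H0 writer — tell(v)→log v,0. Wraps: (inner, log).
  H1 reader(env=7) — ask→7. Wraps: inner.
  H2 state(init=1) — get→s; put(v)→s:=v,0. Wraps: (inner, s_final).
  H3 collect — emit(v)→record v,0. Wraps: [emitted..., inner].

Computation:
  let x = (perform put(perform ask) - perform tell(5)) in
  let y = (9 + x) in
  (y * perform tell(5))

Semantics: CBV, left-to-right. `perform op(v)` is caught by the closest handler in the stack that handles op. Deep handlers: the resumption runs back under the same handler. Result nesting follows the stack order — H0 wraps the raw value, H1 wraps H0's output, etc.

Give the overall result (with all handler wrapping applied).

Answer: [((0, (5, 5)), 7)]

Evaluation trace:
ask @ H1 ⇒ 7
put(7) @ H2 ⇒ s:=7
tell(5) @ H0 ⇒ log+=5
tell(5) @ H0 ⇒ log+=5
H0 returns (0, (5, 5))
H1 returns (0, (5, 5))
H2 returns ((0, (5, 5)), 7)
H3 returns [((0, (5, 5)), 7)]
= [((0, (5, 5)), 7)]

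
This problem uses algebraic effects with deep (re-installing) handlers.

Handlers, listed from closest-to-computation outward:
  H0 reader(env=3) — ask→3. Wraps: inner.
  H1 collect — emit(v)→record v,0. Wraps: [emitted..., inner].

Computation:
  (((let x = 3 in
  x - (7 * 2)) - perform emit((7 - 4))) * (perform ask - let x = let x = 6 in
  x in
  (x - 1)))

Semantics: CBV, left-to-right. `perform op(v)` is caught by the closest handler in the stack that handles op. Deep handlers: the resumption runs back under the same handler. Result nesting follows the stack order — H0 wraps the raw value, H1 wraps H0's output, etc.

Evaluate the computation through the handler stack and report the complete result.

Evaluation trace:
emit(3) @ H1 ⇒ out+=3
ask @ H0 ⇒ 3
H0 returns 22
H1 returns [3, 22]
= [3, 22]

Answer: [3, 22]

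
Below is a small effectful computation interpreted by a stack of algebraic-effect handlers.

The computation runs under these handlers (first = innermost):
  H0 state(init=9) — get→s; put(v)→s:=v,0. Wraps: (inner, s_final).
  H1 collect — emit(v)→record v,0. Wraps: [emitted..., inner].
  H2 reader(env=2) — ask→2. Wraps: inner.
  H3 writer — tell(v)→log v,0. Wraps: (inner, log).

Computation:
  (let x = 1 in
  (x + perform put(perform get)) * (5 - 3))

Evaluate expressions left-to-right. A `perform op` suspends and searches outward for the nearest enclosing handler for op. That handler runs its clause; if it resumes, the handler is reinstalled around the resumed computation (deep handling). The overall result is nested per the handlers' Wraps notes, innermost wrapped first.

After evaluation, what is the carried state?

Working:
get @ H0 ⇒ 9
put(9) @ H0 ⇒ s:=9
H0 returns (2, 9)
H1 returns [(2, 9)]
H2 returns [(2, 9)]
H3 returns ([(2, 9)], ())
= ([(2, 9)], ())

Answer: 9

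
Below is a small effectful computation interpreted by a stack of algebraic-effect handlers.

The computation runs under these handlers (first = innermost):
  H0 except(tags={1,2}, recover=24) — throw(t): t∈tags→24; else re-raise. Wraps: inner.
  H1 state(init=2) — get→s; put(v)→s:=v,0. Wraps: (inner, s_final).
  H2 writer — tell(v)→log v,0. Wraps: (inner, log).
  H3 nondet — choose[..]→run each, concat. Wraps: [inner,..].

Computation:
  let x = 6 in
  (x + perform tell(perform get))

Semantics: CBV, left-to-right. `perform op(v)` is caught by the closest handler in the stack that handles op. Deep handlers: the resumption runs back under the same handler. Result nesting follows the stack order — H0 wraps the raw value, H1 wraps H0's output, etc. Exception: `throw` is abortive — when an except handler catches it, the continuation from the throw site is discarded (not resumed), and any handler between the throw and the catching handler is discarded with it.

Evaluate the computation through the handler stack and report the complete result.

Step-by-step:
get @ H1 ⇒ 2
tell(2) @ H2 ⇒ log+=2
H0 returns 6
H1 returns (6, 2)
H2 returns ((6, 2), (2))
H3 returns [((6, 2), (2))]
= [((6, 2), (2))]

Answer: [((6, 2), (2))]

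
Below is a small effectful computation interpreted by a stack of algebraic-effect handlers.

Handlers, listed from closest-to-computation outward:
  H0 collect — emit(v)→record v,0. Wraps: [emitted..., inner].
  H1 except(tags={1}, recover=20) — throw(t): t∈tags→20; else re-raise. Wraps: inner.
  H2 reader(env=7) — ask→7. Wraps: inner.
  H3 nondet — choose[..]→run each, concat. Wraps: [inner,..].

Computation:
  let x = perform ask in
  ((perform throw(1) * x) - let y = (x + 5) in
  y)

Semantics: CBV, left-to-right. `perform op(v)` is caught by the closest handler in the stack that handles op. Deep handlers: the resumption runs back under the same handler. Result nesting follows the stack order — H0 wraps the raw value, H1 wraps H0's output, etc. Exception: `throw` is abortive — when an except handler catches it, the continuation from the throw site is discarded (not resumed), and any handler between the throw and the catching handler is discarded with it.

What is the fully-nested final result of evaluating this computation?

Answer: [20]

Step-by-step:
ask @ H2 ⇒ 7
throw(1) @ H1 caught ⇒ 20
H2 returns 20
H3 returns [20]
= [20]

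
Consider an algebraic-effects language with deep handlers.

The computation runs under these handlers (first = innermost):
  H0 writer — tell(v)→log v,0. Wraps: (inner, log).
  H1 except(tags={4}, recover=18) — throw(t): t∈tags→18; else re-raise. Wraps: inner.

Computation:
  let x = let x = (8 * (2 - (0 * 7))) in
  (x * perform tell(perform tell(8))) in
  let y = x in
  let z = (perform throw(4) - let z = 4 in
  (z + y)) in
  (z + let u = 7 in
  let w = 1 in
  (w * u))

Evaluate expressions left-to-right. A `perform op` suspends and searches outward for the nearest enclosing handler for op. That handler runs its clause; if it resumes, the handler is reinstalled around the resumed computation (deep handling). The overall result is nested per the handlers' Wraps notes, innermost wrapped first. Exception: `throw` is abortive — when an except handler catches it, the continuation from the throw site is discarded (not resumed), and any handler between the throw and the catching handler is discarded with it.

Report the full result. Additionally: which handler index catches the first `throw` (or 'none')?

Answer: 18 ; first throw caught by: H1

Step-by-step:
tell(8) @ H0 ⇒ log+=8
tell(0) @ H0 ⇒ log+=0
throw(4) @ H1 caught ⇒ 18
= 18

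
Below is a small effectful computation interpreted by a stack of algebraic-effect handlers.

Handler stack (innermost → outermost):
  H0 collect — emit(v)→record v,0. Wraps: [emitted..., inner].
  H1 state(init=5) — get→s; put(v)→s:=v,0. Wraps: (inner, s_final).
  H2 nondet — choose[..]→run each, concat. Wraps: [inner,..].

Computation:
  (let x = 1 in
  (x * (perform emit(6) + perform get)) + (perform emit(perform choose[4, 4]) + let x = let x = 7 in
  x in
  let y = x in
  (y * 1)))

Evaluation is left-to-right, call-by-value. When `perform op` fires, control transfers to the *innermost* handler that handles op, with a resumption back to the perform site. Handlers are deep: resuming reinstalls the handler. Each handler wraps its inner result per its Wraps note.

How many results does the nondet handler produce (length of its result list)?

Answer: 2

Working:
emit(6) @ H0 ⇒ out+=6
get @ H1 ⇒ 5
choose[4, 4] @ H2
  branch[0] choose=4:
    emit(4) @ H0 ⇒ out+=4
    H0 returns [6, 4, 12]
    H1 returns ([6, 4, 12], 5)
    H2 returns [([6, 4, 12], 5)]
  branch[1] choose=4:
    emit(4) @ H0 ⇒ out+=4
    H0 returns [6, 4, 12]
    H1 returns ([6, 4, 12], 5)
    H2 returns [([6, 4, 12], 5)]
= [([6, 4, 12], 5), ([6, 4, 12], 5)]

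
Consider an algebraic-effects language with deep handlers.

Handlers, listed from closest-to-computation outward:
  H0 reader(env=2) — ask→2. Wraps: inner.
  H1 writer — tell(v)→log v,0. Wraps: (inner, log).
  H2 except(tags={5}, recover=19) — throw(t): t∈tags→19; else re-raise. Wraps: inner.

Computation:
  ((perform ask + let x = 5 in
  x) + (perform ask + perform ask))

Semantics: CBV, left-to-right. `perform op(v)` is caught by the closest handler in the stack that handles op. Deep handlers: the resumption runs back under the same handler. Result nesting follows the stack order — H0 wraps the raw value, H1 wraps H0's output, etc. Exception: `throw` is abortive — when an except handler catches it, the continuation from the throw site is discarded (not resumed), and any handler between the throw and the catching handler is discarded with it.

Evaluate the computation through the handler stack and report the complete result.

Answer: (11, ())

Step-by-step:
ask @ H0 ⇒ 2
ask @ H0 ⇒ 2
ask @ H0 ⇒ 2
H0 returns 11
H1 returns (11, ())
H2 returns (11, ())
= (11, ())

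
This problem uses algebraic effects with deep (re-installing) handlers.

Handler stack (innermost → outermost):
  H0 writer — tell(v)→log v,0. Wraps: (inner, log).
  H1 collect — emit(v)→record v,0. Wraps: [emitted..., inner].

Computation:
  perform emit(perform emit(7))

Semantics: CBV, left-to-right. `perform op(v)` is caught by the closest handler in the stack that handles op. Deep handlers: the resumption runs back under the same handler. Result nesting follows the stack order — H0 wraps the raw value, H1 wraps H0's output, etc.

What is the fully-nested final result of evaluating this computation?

Answer: [7, 0, (0, ())]

Working:
emit(7) @ H1 ⇒ out+=7
emit(0) @ H1 ⇒ out+=0
H0 returns (0, ())
H1 returns [7, 0, (0, ())]
= [7, 0, (0, ())]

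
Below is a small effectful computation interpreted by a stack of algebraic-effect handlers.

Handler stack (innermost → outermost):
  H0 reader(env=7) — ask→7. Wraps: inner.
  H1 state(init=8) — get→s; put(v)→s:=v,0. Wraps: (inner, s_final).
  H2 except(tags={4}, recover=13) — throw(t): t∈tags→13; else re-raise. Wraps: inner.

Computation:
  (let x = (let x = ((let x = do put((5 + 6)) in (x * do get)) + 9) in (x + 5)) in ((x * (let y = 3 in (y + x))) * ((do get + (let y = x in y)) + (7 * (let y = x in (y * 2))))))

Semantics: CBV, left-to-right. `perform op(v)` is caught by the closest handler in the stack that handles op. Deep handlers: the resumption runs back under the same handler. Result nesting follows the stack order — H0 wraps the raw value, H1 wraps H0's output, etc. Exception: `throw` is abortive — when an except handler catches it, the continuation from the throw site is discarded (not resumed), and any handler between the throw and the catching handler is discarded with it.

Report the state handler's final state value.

Answer: 11

Working:
put(11) @ H1 ⇒ s:=11
get @ H1 ⇒ 11
get @ H1 ⇒ 11
H0 returns 52598
H1 returns (52598, 11)
H2 returns (52598, 11)
= (52598, 11)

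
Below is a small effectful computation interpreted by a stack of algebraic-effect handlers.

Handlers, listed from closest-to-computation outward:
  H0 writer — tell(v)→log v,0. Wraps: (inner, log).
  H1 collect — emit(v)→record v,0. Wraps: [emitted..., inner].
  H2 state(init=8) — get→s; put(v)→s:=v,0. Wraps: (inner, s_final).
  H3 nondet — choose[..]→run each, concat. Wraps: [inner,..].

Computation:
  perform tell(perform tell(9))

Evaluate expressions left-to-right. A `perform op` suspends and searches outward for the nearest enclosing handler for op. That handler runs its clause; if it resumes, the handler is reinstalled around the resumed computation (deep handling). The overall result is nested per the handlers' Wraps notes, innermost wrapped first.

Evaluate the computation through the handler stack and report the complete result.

Answer: [([(0, (9, 0))], 8)]

Step-by-step:
tell(9) @ H0 ⇒ log+=9
tell(0) @ H0 ⇒ log+=0
H0 returns (0, (9, 0))
H1 returns [(0, (9, 0))]
H2 returns ([(0, (9, 0))], 8)
H3 returns [([(0, (9, 0))], 8)]
= [([(0, (9, 0))], 8)]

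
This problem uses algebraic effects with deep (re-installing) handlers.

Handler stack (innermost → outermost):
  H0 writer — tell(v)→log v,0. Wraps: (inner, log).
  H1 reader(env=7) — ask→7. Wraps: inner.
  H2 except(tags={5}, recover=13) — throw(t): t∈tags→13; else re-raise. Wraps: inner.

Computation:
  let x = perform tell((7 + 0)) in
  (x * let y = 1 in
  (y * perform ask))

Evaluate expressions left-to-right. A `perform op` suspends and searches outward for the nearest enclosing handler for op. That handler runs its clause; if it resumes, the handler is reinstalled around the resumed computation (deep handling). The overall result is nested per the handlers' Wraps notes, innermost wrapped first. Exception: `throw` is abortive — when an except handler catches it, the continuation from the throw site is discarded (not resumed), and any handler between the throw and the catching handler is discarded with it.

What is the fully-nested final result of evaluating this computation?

Answer: (0, (7))

Step-by-step:
tell(7) @ H0 ⇒ log+=7
ask @ H1 ⇒ 7
H0 returns (0, (7))
H1 returns (0, (7))
H2 returns (0, (7))
= (0, (7))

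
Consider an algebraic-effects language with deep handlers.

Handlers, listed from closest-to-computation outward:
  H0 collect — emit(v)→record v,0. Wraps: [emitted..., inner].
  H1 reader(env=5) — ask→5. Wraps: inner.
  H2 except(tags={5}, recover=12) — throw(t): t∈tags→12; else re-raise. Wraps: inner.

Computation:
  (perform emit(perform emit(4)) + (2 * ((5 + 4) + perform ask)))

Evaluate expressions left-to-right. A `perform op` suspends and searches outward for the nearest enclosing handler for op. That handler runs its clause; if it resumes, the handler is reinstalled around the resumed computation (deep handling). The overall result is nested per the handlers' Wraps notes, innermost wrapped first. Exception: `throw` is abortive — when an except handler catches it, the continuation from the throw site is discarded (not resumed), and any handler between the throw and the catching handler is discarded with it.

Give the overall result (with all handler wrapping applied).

Working:
emit(4) @ H0 ⇒ out+=4
emit(0) @ H0 ⇒ out+=0
ask @ H1 ⇒ 5
H0 returns [4, 0, 28]
H1 returns [4, 0, 28]
H2 returns [4, 0, 28]
= [4, 0, 28]

Answer: [4, 0, 28]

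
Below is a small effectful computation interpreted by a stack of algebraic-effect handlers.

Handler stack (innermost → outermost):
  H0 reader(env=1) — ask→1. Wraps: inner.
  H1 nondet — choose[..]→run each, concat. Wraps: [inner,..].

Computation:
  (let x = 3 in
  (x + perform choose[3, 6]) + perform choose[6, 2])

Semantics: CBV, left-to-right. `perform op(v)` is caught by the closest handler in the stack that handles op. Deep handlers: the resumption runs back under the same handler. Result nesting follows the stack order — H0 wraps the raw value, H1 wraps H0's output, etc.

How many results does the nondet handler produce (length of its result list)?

Answer: 4

Step-by-step:
choose[3, 6] @ H1
  branch[0] choose=3:
    choose[6, 2] @ H1
      branch[0] choose=6:
        H0 returns 12
        H1 returns [12]
      branch[1] choose=2:
        H0 returns 8
        H1 returns [8]
  branch[1] choose=6:
    choose[6, 2] @ H1
      branch[0] choose=6:
        H0 returns 15
        H1 returns [15]
      branch[1] choose=2:
        H0 returns 11
        H1 returns [11]
= [12, 8, 15, 11]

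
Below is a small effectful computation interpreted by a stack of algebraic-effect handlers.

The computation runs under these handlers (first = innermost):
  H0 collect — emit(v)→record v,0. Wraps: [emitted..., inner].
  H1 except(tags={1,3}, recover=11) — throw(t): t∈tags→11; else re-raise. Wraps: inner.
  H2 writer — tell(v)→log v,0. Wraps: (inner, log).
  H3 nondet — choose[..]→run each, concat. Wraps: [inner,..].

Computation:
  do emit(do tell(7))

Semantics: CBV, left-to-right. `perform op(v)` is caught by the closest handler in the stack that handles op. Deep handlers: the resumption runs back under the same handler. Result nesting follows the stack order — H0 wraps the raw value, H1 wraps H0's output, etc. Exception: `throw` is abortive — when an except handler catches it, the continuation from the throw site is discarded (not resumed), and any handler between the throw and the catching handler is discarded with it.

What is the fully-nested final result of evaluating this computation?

Answer: [([0, 0], (7))]

Working:
tell(7) @ H2 ⇒ log+=7
emit(0) @ H0 ⇒ out+=0
H0 returns [0, 0]
H1 returns [0, 0]
H2 returns ([0, 0], (7))
H3 returns [([0, 0], (7))]
= [([0, 0], (7))]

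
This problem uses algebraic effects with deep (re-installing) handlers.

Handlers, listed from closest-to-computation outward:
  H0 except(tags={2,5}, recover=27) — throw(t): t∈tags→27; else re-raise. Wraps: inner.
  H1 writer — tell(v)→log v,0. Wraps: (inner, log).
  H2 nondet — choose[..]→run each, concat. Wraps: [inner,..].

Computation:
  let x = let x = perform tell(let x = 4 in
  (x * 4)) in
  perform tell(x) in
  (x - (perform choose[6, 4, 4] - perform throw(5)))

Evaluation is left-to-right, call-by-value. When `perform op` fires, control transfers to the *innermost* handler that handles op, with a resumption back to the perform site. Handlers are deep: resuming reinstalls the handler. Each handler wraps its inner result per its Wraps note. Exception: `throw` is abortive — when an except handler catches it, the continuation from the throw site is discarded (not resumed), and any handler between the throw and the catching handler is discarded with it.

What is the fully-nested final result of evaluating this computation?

Step-by-step:
tell(16) @ H1 ⇒ log+=16
tell(0) @ H1 ⇒ log+=0
choose[6, 4, 4] @ H2
  branch[0] choose=6:
    throw(5) @ H0 caught ⇒ 27
    H1 returns (27, (16, 0))
    H2 returns [(27, (16, 0))]
  branch[1] choose=4:
    throw(5) @ H0 caught ⇒ 27
    H1 returns (27, (16, 0))
    H2 returns [(27, (16, 0))]
  branch[2] choose=4:
    throw(5) @ H0 caught ⇒ 27
    H1 returns (27, (16, 0))
    H2 returns [(27, (16, 0))]
= [(27, (16, 0)), (27, (16, 0)), (27, (16, 0))]

Answer: [(27, (16, 0)), (27, (16, 0)), (27, (16, 0))]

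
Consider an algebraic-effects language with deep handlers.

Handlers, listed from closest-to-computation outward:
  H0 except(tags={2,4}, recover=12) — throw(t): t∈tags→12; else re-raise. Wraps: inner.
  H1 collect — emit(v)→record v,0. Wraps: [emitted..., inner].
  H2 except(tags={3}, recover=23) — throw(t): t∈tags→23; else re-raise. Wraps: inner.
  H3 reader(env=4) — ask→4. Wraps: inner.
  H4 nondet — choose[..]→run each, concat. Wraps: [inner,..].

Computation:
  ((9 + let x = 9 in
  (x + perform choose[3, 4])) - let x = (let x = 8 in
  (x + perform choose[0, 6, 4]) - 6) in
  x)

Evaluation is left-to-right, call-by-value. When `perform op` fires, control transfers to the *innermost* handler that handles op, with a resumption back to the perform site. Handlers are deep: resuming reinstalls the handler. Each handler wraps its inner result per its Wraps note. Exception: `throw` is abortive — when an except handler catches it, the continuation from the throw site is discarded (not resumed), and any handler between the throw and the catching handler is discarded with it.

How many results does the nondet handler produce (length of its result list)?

Answer: 6

Step-by-step:
choose[3, 4] @ H4
  branch[0] choose=3:
    choose[0, 6, 4] @ H4
      branch[0] choose=0:
        H0 returns 19
        H1 returns [19]
        H2 returns [19]
        H3 returns [19]
        H4 returns [[19]]
      branch[1] choose=6:
        H0 returns 13
        H1 returns [13]
        H2 returns [13]
        H3 returns [13]
        H4 returns [[13]]
      branch[2] choose=4:
        H0 returns 15
        H1 returns [15]
        H2 returns [15]
        H3 returns [15]
        H4 returns [[15]]
  branch[1] choose=4:
    choose[0, 6, 4] @ H4
      branch[0] choose=0:
        H0 returns 20
        H1 returns [20]
        H2 returns [20]
        H3 returns [20]
        H4 returns [[20]]
      branch[1] choose=6:
        H0 returns 14
        H1 returns [14]
        H2 returns [14]
        H3 returns [14]
        H4 returns [[14]]
      branch[2] choose=4:
        H0 returns 16
        H1 returns [16]
        H2 returns [16]
        H3 returns [16]
        H4 returns [[16]]
= [[19], [13], [15], [20], [14], [16]]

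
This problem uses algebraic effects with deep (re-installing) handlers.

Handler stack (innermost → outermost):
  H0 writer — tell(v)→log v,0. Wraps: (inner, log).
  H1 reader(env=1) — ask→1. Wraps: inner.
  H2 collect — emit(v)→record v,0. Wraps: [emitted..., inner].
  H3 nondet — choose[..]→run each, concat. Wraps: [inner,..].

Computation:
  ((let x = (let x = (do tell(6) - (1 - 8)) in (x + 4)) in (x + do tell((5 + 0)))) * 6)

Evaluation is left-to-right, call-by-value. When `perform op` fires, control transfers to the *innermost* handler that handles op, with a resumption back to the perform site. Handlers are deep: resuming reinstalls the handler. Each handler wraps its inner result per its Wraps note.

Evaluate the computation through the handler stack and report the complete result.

Answer: [[(66, (6, 5))]]

Step-by-step:
tell(6) @ H0 ⇒ log+=6
tell(5) @ H0 ⇒ log+=5
H0 returns (66, (6, 5))
H1 returns (66, (6, 5))
H2 returns [(66, (6, 5))]
H3 returns [[(66, (6, 5))]]
= [[(66, (6, 5))]]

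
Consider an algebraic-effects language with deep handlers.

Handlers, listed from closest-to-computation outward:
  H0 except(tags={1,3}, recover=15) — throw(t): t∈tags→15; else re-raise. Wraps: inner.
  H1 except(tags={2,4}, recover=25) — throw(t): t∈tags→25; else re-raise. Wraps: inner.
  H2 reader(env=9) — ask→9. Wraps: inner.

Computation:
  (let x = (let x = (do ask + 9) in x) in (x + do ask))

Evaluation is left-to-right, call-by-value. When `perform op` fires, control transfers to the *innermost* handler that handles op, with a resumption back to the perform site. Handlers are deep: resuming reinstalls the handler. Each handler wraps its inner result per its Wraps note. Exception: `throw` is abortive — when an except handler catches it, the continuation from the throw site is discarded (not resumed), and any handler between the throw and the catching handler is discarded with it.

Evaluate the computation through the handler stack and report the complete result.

Evaluation trace:
ask @ H2 ⇒ 9
ask @ H2 ⇒ 9
H0 returns 27
H1 returns 27
H2 returns 27
= 27

Answer: 27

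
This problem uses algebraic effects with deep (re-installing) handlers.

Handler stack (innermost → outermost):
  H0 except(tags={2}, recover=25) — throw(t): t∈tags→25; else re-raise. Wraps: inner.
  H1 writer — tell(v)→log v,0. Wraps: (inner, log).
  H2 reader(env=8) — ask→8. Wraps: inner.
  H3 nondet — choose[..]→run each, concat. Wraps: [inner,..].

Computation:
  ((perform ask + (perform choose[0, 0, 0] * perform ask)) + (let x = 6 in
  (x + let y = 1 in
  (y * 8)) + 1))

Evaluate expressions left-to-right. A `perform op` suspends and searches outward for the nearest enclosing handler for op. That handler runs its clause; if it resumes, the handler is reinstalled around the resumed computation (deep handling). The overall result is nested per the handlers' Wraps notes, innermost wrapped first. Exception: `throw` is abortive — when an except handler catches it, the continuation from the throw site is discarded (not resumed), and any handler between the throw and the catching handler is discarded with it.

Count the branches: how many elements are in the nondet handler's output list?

Answer: 3

Step-by-step:
ask @ H2 ⇒ 8
choose[0, 0, 0] @ H3
  branch[0] choose=0:
    ask @ H2 ⇒ 8
    H0 returns 23
    H1 returns (23, ())
    H2 returns (23, ())
    H3 returns [(23, ())]
  branch[1] choose=0:
    ask @ H2 ⇒ 8
    H0 returns 23
    H1 returns (23, ())
    H2 returns (23, ())
    H3 returns [(23, ())]
  branch[2] choose=0:
    ask @ H2 ⇒ 8
    H0 returns 23
    H1 returns (23, ())
    H2 returns (23, ())
    H3 returns [(23, ())]
= [(23, ()), (23, ()), (23, ())]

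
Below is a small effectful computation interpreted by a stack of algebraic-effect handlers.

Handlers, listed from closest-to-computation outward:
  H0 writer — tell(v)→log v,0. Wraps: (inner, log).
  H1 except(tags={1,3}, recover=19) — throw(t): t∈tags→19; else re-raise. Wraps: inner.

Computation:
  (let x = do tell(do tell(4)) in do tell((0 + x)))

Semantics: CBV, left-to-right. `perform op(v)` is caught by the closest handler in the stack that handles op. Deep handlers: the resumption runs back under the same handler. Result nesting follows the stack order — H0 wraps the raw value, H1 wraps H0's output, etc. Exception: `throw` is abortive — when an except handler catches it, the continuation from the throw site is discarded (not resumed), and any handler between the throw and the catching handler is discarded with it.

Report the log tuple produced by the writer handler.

Working:
tell(4) @ H0 ⇒ log+=4
tell(0) @ H0 ⇒ log+=0
tell(0) @ H0 ⇒ log+=0
H0 returns (0, (4, 0, 0))
H1 returns (0, (4, 0, 0))
= (0, (4, 0, 0))

Answer: (4, 0, 0)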